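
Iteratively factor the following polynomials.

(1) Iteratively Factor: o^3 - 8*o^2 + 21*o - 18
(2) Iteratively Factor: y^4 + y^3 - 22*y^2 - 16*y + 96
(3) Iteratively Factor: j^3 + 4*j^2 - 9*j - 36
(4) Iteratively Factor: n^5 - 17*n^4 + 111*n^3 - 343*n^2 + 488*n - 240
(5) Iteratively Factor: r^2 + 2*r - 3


(1) = (o - 2)*(o^2 - 6*o + 9) = (o - 3)*(o - 2)*(o - 3)
(2) = (y + 3)*(y^3 - 2*y^2 - 16*y + 32) = (y + 3)*(y + 4)*(y^2 - 6*y + 8) = (y - 2)*(y + 3)*(y + 4)*(y - 4)
(3) = (j + 3)*(j^2 + j - 12) = (j + 3)*(j + 4)*(j - 3)
(4) = (n - 3)*(n^4 - 14*n^3 + 69*n^2 - 136*n + 80) = (n - 4)*(n - 3)*(n^3 - 10*n^2 + 29*n - 20) = (n - 4)^2*(n - 3)*(n^2 - 6*n + 5) = (n - 4)^2*(n - 3)*(n - 1)*(n - 5)
(5) = (r + 3)*(r - 1)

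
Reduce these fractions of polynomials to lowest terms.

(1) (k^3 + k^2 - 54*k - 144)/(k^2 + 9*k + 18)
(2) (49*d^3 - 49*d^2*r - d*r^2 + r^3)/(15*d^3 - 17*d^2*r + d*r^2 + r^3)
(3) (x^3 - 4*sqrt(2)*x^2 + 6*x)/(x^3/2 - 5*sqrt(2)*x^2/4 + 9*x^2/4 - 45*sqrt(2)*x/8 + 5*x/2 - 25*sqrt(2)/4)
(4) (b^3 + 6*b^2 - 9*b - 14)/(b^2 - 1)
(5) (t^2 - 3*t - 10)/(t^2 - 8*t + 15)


(1) = k - 8
(2) = (-49*d^2 + r^2)/(-15*d^2 + 2*d*r + r^2)
(3) = (8*x^3 - 32*sqrt(2)*x^2 + 48*x)/(4*x^3 + x^2*(18 - 10*sqrt(2)) + x*(20 - 45*sqrt(2)) - 50*sqrt(2))
(4) = (b^2 + 5*b - 14)/(b - 1)
(5) = (t + 2)/(t - 3)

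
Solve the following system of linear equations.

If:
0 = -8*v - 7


Then:
v = -7/8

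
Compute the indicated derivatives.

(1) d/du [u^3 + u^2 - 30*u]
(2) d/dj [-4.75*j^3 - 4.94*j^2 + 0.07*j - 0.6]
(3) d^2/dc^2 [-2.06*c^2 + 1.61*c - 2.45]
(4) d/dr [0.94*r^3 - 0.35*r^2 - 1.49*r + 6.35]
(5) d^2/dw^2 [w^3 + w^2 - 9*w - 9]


(1) = 3*u^2 + 2*u - 30
(2) = -14.25*j^2 - 9.88*j + 0.07
(3) = -4.12000000000000
(4) = 2.82*r^2 - 0.7*r - 1.49
(5) = 6*w + 2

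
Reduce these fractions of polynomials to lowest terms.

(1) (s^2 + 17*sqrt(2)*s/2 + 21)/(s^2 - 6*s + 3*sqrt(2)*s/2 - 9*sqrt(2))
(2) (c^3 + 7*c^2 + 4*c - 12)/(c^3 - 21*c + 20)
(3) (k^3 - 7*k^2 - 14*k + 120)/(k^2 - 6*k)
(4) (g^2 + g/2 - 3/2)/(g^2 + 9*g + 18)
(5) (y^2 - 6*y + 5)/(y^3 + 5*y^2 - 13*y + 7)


(1) = (4*s + 28*sqrt(2))/(4*s - 24)
(2) = (c^2 + 8*c + 12)/(c^2 + c - 20)
(3) = (k^2 - k - 20)/k
(4) = (2*g^2 + g - 3)/(2*g^2 + 18*g + 36)
(5) = (y - 5)/(y^2 + 6*y - 7)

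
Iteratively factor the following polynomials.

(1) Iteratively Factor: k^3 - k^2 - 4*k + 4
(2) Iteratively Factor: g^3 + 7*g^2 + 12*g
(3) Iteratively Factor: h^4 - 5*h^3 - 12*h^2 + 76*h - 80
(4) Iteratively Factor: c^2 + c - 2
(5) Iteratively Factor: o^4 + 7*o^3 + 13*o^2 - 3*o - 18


(1) = (k - 1)*(k^2 - 4) = (k - 1)*(k + 2)*(k - 2)
(2) = (g + 3)*(g^2 + 4*g) = (g + 3)*(g + 4)*(g)
(3) = (h + 4)*(h^3 - 9*h^2 + 24*h - 20) = (h - 2)*(h + 4)*(h^2 - 7*h + 10) = (h - 5)*(h - 2)*(h + 4)*(h - 2)
(4) = (c + 2)*(c - 1)
(5) = (o + 3)*(o^3 + 4*o^2 + o - 6) = (o + 3)^2*(o^2 + o - 2) = (o + 2)*(o + 3)^2*(o - 1)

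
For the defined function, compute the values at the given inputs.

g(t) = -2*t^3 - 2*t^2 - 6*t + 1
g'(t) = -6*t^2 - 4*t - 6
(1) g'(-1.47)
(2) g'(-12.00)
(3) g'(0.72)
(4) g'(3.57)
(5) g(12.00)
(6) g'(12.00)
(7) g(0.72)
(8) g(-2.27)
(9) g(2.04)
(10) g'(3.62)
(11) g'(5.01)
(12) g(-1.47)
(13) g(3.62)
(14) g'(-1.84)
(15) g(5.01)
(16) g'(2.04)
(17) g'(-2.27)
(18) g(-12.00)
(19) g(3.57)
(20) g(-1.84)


(1) = -13.09
(2) = -822.00
(3) = -11.99
(4) = -96.75
(5) = -3815.00
(6) = -918.00
(7) = -5.10
(8) = 27.71
(9) = -36.54
(10) = -99.11
(11) = -176.64
(12) = 11.85
(13) = -141.80
(14) = -18.95
(15) = -330.76
(16) = -39.13
(17) = -27.84
(18) = 3241.00
(19) = -136.91
(20) = 17.73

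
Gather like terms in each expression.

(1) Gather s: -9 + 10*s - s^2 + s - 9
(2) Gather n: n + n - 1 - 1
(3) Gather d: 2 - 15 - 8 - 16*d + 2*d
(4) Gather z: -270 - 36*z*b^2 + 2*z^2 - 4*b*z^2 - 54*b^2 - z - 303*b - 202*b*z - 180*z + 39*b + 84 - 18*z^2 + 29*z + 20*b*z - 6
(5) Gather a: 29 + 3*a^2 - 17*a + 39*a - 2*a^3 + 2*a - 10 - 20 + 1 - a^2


(1) = -s^2 + 11*s - 18
(2) = 2*n - 2
(3) = -14*d - 21
(4) = -54*b^2 - 264*b + z^2*(-4*b - 16) + z*(-36*b^2 - 182*b - 152) - 192
(5) = -2*a^3 + 2*a^2 + 24*a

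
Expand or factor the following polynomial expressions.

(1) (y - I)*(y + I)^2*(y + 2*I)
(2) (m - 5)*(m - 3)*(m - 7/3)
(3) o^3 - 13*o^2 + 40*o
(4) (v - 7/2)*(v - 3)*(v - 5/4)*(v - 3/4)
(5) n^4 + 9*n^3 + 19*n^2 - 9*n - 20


(1) = y^4 + 3*I*y^3 - y^2 + 3*I*y - 2
(2) = m^3 - 31*m^2/3 + 101*m/3 - 35
(3) = o*(o - 8)*(o - 5)
(4) = v^4 - 17*v^3/2 + 391*v^2/16 - 867*v/32 + 315/32
(5) = (n - 1)*(n + 1)*(n + 4)*(n + 5)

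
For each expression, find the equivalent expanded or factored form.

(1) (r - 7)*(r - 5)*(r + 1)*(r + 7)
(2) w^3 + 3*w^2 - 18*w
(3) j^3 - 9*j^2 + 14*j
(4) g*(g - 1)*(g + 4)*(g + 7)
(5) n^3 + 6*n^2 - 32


(1) = r^4 - 4*r^3 - 54*r^2 + 196*r + 245
(2) = w*(w - 3)*(w + 6)
(3) = j*(j - 7)*(j - 2)
(4) = g^4 + 10*g^3 + 17*g^2 - 28*g
(5) = (n - 2)*(n + 4)^2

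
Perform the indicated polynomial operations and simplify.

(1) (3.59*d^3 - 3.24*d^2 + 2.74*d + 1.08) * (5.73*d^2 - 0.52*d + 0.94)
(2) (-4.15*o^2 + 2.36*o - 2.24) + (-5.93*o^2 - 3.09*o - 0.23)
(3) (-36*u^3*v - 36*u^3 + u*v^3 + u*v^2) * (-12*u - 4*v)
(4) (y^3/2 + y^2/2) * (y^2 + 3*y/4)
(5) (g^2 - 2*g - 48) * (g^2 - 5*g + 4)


(1) = 20.5707*d^5 - 20.432*d^4 + 20.7596*d^3 + 1.718*d^2 + 2.014*d + 1.0152
(2) = -10.08*o^2 - 0.73*o - 2.47
(3) = 432*u^4*v + 432*u^4 + 144*u^3*v^2 + 144*u^3*v - 12*u^2*v^3 - 12*u^2*v^2 - 4*u*v^4 - 4*u*v^3
(4) = y^5/2 + 7*y^4/8 + 3*y^3/8
(5) = g^4 - 7*g^3 - 34*g^2 + 232*g - 192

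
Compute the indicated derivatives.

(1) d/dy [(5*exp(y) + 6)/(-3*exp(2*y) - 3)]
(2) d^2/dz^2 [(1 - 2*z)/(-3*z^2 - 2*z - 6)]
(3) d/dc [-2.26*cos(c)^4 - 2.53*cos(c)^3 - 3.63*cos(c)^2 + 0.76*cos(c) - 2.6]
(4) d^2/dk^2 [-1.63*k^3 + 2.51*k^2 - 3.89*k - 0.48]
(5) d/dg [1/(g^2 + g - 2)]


(1) = (5*exp(2*y) + 12*exp(y) - 5)*exp(y)/(3*(exp(4*y) + 2*exp(2*y) + 1))
(2) = 2*(4*(2*z - 1)*(3*z + 1)^2 - (18*z + 1)*(3*z^2 + 2*z + 6))/(3*z^2 + 2*z + 6)^3
(3) = (9.04*cos(c)^3 + 7.59*cos(c)^2 + 7.26*cos(c) - 0.76)*sin(c)
(4) = 5.02 - 9.78*k
(5) = (-2*g - 1)/(g^2 + g - 2)^2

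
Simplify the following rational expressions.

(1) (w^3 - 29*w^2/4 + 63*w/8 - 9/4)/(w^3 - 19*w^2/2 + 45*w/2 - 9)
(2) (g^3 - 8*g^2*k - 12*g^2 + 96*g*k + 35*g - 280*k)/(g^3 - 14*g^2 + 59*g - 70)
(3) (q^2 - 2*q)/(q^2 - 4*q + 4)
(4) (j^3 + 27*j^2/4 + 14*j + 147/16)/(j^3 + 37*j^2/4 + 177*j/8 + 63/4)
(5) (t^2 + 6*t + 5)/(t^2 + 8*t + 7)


(1) = (4*w - 3)/(4*w - 12)
(2) = (g - 8*k)/(g - 2)
(3) = q/(q - 2)
(4) = (2*j + 7)/(2*j + 12)
(5) = (t + 5)/(t + 7)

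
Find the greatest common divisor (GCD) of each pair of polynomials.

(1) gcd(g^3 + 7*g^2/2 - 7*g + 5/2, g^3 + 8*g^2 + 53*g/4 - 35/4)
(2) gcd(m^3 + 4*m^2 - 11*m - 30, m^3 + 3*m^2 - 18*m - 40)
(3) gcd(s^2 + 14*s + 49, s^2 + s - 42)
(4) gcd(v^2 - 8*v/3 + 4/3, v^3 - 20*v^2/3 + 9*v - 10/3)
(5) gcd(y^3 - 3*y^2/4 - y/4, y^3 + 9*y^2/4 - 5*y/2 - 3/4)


(1) = gcd((g - 1)*(g - 1/2)*(g + 5), (g - 1/2)*(g + 7/2)*(g + 5)) = g^2 + 9*g/2 - 5/2
(2) = gcd((m - 3)*(m + 2)*(m + 5), (m - 4)*(m + 2)*(m + 5)) = m^2 + 7*m + 10
(3) = gcd((s + 7)^2, (s - 6)*(s + 7)) = s + 7
(4) = v - 2/3
(5) = gcd(y*(y - 1)*(y + 1/4), (y - 1)*(y + 1/4)*(y + 3)) = y^2 - 3*y/4 - 1/4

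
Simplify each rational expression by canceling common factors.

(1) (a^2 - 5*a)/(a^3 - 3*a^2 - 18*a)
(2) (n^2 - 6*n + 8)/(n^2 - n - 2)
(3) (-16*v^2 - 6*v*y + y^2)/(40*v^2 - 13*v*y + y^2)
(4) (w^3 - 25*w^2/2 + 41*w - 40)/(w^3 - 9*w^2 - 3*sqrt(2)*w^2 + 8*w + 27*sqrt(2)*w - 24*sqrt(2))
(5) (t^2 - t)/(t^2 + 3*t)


(1) = (a - 5)/(a^2 - 3*a - 18)
(2) = (n - 4)/(n + 1)
(3) = (2*v + y)/(-5*v + y)
(4) = (2*w^2 - 9*w + 10)/(2*w^2 + w*(-6*sqrt(2) - 2) + 6*sqrt(2))
(5) = (t - 1)/(t + 3)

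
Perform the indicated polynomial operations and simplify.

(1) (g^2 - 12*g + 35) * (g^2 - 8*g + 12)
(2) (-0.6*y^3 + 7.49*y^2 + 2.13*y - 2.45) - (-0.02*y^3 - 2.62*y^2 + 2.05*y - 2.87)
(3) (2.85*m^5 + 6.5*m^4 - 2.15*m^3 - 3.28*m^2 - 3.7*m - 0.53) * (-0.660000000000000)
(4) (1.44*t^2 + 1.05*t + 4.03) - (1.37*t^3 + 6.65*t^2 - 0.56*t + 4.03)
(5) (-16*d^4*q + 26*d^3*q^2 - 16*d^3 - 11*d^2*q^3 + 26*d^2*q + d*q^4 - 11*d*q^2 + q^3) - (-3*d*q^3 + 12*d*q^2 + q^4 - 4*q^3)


(1) = g^4 - 20*g^3 + 143*g^2 - 424*g + 420
(2) = -0.58*y^3 + 10.11*y^2 + 0.08*y + 0.42
(3) = -1.881*m^5 - 4.29*m^4 + 1.419*m^3 + 2.1648*m^2 + 2.442*m + 0.3498
(4) = -1.37*t^3 - 5.21*t^2 + 1.61*t
(5) = -16*d^4*q + 26*d^3*q^2 - 16*d^3 - 11*d^2*q^3 + 26*d^2*q + d*q^4 + 3*d*q^3 - 23*d*q^2 - q^4 + 5*q^3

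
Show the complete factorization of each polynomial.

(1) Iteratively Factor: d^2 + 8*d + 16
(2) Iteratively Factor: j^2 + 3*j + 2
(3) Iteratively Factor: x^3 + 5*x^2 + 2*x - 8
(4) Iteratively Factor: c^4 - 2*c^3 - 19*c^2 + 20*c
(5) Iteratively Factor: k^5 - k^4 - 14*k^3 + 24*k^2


(1) = (d + 4)*(d + 4)
(2) = (j + 2)*(j + 1)
(3) = (x + 2)*(x^2 + 3*x - 4) = (x - 1)*(x + 2)*(x + 4)
(4) = (c)*(c^3 - 2*c^2 - 19*c + 20) = c*(c - 5)*(c^2 + 3*c - 4) = c*(c - 5)*(c + 4)*(c - 1)
(5) = (k)*(k^4 - k^3 - 14*k^2 + 24*k) = k*(k + 4)*(k^3 - 5*k^2 + 6*k) = k^2*(k + 4)*(k^2 - 5*k + 6) = k^2*(k - 2)*(k + 4)*(k - 3)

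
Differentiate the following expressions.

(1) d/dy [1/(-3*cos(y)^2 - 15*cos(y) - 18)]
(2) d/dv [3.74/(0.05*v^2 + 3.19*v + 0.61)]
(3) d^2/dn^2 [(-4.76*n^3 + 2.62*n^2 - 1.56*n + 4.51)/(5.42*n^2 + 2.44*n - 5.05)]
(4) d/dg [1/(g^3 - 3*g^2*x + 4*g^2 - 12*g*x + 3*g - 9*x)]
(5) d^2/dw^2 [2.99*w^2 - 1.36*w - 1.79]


(1) = -(2*cos(y) + 5)*sin(y)/(3*(cos(y)^2 + 5*cos(y) + 6)^2)
(2) = (-0.374*v - 11.9306)/(0.05*v^2 + 3.19*v + 0.61)^2
(3) = (-478.202512*n^3 + 1577.113824*n^2 - 626.680872*n + 395.776352)/(159.220088*n^6 + 215.035248*n^5 - 348.246924*n^4 - 386.184656*n^3 + 324.47361*n^2 + 186.6783*n - 128.787625)
(4) = (-3*g^2 + 6*g*x - 8*g + 12*x - 3)/(g^3 - 3*g^2*x + 4*g^2 - 12*g*x + 3*g - 9*x)^2
(5) = 5.98000000000000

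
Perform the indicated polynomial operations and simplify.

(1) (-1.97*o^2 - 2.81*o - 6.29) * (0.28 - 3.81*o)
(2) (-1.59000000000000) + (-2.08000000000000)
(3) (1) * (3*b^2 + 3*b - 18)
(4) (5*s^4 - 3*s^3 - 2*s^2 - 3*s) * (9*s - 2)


(1) = 7.5057*o^3 + 10.1545*o^2 + 23.1781*o - 1.7612
(2) = -3.67000000000000
(3) = 3*b^2 + 3*b - 18
(4) = 45*s^5 - 37*s^4 - 12*s^3 - 23*s^2 + 6*s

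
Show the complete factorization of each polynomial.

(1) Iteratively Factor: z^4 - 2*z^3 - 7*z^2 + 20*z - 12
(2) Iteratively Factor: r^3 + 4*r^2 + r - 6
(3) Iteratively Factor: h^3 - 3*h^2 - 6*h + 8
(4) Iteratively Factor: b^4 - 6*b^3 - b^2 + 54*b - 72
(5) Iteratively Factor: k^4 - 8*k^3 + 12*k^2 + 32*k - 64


(1) = (z - 1)*(z^3 - z^2 - 8*z + 12) = (z - 2)*(z - 1)*(z^2 + z - 6) = (z - 2)*(z - 1)*(z + 3)*(z - 2)
(2) = (r - 1)*(r^2 + 5*r + 6) = (r - 1)*(r + 2)*(r + 3)
(3) = (h - 4)*(h^2 + h - 2) = (h - 4)*(h - 1)*(h + 2)
(4) = (b - 4)*(b^3 - 2*b^2 - 9*b + 18) = (b - 4)*(b - 3)*(b^2 + b - 6) = (b - 4)*(b - 3)*(b - 2)*(b + 3)
(5) = (k - 2)*(k^3 - 6*k^2 + 32) = (k - 4)*(k - 2)*(k^2 - 2*k - 8) = (k - 4)^2*(k - 2)*(k + 2)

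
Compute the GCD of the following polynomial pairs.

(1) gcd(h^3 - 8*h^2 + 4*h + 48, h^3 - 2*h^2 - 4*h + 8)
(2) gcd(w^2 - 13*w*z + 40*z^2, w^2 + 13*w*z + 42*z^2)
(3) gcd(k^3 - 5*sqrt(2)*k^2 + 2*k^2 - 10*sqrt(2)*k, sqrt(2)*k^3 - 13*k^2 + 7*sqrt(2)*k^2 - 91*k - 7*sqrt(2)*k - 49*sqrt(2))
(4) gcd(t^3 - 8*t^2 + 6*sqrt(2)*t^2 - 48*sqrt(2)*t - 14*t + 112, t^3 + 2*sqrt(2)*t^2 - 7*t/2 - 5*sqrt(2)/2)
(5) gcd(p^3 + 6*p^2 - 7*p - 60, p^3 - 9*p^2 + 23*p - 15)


(1) = h + 2
(2) = 1
(3) = 1
(4) = gcd((t - 8)*(t - sqrt(2))*(t + 7*sqrt(2)), (t - sqrt(2))*(t + sqrt(2)/2)*(t + 5*sqrt(2)/2)) = t - sqrt(2)
(5) = p - 3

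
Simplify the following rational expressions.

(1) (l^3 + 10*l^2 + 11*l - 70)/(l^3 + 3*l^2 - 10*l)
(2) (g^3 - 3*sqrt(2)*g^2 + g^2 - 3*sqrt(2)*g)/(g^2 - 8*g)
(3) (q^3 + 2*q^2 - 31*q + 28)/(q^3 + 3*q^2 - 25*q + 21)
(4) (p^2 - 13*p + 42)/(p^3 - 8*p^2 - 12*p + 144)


(1) = (l + 7)/l
(2) = (g^2 + g*(1 - 3*sqrt(2)) - 3*sqrt(2))/(g - 8)
(3) = (q - 4)/(q - 3)
(4) = (p - 7)/(p^2 - 2*p - 24)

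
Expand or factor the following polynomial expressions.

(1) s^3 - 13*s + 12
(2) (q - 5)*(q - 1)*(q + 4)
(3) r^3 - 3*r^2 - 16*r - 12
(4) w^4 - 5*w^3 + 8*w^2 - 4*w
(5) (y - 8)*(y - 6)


(1) = (s - 3)*(s - 1)*(s + 4)
(2) = q^3 - 2*q^2 - 19*q + 20
(3) = (r - 6)*(r + 1)*(r + 2)
(4) = w*(w - 2)^2*(w - 1)
(5) = y^2 - 14*y + 48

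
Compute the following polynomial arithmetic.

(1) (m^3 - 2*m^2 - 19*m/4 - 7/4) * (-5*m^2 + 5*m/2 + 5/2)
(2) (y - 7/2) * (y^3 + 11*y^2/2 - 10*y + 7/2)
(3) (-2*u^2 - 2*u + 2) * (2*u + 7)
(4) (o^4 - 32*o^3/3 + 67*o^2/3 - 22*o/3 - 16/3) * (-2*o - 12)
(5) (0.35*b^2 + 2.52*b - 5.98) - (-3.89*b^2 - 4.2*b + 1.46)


(1) = -5*m^5 + 25*m^4/2 + 85*m^3/4 - 65*m^2/8 - 65*m/4 - 35/8
(2) = y^4 + 2*y^3 - 117*y^2/4 + 77*y/2 - 49/4
(3) = -4*u^3 - 18*u^2 - 10*u + 14
(4) = -2*o^5 + 28*o^4/3 + 250*o^3/3 - 760*o^2/3 + 296*o/3 + 64
(5) = 4.24*b^2 + 6.72*b - 7.44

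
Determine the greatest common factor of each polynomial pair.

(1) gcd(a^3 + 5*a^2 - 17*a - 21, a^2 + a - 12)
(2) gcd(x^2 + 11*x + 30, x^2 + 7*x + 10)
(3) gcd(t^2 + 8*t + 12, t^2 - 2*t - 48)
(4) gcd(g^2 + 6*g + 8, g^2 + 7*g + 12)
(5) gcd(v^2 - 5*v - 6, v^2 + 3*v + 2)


(1) = a - 3
(2) = x + 5
(3) = gcd((t + 2)*(t + 6), (t - 8)*(t + 6)) = t + 6
(4) = g + 4
(5) = v + 1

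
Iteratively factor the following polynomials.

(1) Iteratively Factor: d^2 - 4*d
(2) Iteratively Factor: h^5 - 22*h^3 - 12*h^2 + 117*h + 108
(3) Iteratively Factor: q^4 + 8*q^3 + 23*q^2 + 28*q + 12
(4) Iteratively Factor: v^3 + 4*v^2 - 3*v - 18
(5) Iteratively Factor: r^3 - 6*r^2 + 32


(1) = (d - 4)*(d)
(2) = (h + 1)*(h^4 - h^3 - 21*h^2 + 9*h + 108) = (h + 1)*(h + 3)*(h^3 - 4*h^2 - 9*h + 36) = (h - 3)*(h + 1)*(h + 3)*(h^2 - h - 12) = (h - 3)*(h + 1)*(h + 3)^2*(h - 4)
(3) = (q + 2)*(q^3 + 6*q^2 + 11*q + 6) = (q + 1)*(q + 2)*(q^2 + 5*q + 6) = (q + 1)*(q + 2)*(q + 3)*(q + 2)
(4) = (v - 2)*(v^2 + 6*v + 9) = (v - 2)*(v + 3)*(v + 3)
(5) = (r - 4)*(r^2 - 2*r - 8) = (r - 4)*(r + 2)*(r - 4)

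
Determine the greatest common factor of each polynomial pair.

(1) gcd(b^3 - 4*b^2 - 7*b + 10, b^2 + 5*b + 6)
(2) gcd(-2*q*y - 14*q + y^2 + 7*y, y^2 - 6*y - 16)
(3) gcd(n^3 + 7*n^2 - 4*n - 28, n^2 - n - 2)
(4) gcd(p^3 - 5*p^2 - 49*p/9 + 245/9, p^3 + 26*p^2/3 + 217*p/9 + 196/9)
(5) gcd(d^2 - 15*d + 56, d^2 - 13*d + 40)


(1) = gcd((b - 5)*(b - 1)*(b + 2), (b + 2)*(b + 3)) = b + 2
(2) = gcd((-2*q + y)*(y + 7), (y - 8)*(y + 2)) = 1
(3) = n - 2
(4) = gcd((p - 5)*(p - 7/3)*(p + 7/3), (p + 7/3)^2*(p + 4)) = p + 7/3
(5) = gcd((d - 8)*(d - 7), (d - 8)*(d - 5)) = d - 8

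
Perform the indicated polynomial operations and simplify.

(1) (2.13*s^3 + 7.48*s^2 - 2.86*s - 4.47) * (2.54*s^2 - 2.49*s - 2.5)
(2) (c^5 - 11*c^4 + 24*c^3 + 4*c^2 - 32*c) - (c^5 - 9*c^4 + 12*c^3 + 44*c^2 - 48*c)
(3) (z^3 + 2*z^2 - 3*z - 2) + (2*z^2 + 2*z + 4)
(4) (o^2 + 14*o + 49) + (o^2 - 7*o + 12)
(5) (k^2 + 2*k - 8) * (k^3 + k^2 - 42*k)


(1) = 5.4102*s^5 + 13.6955*s^4 - 31.2146*s^3 - 22.9324*s^2 + 18.2803*s + 11.175
(2) = -2*c^4 + 12*c^3 - 40*c^2 + 16*c
(3) = z^3 + 4*z^2 - z + 2
(4) = 2*o^2 + 7*o + 61
(5) = k^5 + 3*k^4 - 48*k^3 - 92*k^2 + 336*k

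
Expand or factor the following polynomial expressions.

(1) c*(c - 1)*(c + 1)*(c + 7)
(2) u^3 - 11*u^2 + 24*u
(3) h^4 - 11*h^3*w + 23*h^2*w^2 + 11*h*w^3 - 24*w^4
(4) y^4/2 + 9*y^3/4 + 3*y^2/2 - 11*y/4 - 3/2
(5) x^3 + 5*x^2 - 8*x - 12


(1) = c^4 + 7*c^3 - c^2 - 7*c
(2) = u*(u - 8)*(u - 3)
(3) = (h - 8*w)*(h - 3*w)*(h - w)*(h + w)
(4) = (y/2 + 1)*(y - 1)*(y + 1/2)*(y + 3)
(5) = (x - 2)*(x + 1)*(x + 6)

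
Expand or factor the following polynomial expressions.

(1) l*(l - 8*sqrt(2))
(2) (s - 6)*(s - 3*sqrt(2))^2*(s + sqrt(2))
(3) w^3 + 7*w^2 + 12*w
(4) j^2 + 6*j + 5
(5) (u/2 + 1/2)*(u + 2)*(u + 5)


(1) = l^2 - 8*sqrt(2)*l
(2) = s^4 - 5*sqrt(2)*s^3 - 6*s^3 + 6*s^2 + 30*sqrt(2)*s^2 - 36*s + 18*sqrt(2)*s - 108*sqrt(2)
(3) = w*(w + 3)*(w + 4)
(4) = (j + 1)*(j + 5)
(5) = u^3/2 + 4*u^2 + 17*u/2 + 5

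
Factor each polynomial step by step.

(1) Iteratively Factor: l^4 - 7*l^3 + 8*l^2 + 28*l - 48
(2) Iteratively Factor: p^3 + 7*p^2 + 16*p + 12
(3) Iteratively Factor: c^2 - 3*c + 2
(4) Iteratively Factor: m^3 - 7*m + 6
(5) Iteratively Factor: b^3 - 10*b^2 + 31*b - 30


(1) = (l - 4)*(l^3 - 3*l^2 - 4*l + 12) = (l - 4)*(l - 2)*(l^2 - l - 6) = (l - 4)*(l - 2)*(l + 2)*(l - 3)
(2) = (p + 2)*(p^2 + 5*p + 6) = (p + 2)^2*(p + 3)
(3) = (c - 2)*(c - 1)
(4) = (m - 1)*(m^2 + m - 6) = (m - 2)*(m - 1)*(m + 3)
(5) = (b - 2)*(b^2 - 8*b + 15) = (b - 3)*(b - 2)*(b - 5)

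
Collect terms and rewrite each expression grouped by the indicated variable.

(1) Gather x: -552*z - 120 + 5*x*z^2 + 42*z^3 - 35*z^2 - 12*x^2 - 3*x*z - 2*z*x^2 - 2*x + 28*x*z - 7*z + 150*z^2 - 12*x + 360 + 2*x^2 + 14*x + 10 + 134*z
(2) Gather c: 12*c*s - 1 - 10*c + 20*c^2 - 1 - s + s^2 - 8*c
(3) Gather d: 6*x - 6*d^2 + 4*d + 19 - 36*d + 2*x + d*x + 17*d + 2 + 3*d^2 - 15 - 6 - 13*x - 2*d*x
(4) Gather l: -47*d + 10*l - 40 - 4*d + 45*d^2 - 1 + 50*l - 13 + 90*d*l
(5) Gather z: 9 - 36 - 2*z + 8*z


(1) = x^2*(-2*z - 10) + x*(5*z^2 + 25*z) + 42*z^3 + 115*z^2 - 425*z + 250
(2) = 20*c^2 + c*(12*s - 18) + s^2 - s - 2
(3) = -3*d^2 + d*(-x - 15) - 5*x
(4) = 45*d^2 - 51*d + l*(90*d + 60) - 54
(5) = 6*z - 27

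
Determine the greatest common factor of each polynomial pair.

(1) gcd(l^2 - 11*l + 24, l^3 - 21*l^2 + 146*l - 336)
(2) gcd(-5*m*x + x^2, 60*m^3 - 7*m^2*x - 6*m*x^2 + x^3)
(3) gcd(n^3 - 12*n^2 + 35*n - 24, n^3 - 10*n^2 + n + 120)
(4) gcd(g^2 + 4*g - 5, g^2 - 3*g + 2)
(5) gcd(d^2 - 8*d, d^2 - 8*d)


(1) = l - 8
(2) = gcd(x*(-5*m + x), (-5*m + x)*(-4*m + x)*(3*m + x)) = -5*m + x
(3) = gcd((n - 8)*(n - 3)*(n - 1), (n - 8)*(n - 5)*(n + 3)) = n - 8
(4) = g - 1
(5) = gcd(d*(d - 8), d*(d - 8)) = d^2 - 8*d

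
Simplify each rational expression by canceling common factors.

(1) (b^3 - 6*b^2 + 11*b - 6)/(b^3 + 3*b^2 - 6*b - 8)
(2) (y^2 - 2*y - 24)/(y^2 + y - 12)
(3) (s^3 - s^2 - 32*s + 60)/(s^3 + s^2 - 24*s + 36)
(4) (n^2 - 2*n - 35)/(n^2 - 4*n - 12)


(1) = (b^2 - 4*b + 3)/(b^2 + 5*b + 4)
(2) = (y - 6)/(y - 3)
(3) = (s - 5)/(s - 3)
(4) = (n^2 - 2*n - 35)/(n^2 - 4*n - 12)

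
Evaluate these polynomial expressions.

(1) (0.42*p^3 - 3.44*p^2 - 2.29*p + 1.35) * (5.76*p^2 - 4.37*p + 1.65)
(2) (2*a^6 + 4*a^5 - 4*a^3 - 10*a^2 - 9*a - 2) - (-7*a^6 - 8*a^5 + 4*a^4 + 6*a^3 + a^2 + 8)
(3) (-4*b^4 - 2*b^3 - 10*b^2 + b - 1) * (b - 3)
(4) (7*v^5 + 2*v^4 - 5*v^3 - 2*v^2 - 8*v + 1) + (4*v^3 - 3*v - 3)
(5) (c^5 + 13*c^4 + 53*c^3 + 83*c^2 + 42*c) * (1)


(1) = 2.4192*p^5 - 21.6498*p^4 + 2.5354*p^3 + 12.1073*p^2 - 9.678*p + 2.2275
(2) = 9*a^6 + 12*a^5 - 4*a^4 - 10*a^3 - 11*a^2 - 9*a - 10
(3) = -4*b^5 + 10*b^4 - 4*b^3 + 31*b^2 - 4*b + 3
(4) = 7*v^5 + 2*v^4 - v^3 - 2*v^2 - 11*v - 2
(5) = c^5 + 13*c^4 + 53*c^3 + 83*c^2 + 42*c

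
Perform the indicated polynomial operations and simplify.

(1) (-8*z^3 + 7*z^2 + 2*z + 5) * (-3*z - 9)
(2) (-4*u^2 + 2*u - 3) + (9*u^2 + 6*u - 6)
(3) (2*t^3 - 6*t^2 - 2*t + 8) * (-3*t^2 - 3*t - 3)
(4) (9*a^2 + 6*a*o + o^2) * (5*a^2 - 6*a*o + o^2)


(1) = 24*z^4 + 51*z^3 - 69*z^2 - 33*z - 45
(2) = 5*u^2 + 8*u - 9
(3) = -6*t^5 + 12*t^4 + 18*t^3 - 18*t - 24
(4) = 45*a^4 - 24*a^3*o - 22*a^2*o^2 + o^4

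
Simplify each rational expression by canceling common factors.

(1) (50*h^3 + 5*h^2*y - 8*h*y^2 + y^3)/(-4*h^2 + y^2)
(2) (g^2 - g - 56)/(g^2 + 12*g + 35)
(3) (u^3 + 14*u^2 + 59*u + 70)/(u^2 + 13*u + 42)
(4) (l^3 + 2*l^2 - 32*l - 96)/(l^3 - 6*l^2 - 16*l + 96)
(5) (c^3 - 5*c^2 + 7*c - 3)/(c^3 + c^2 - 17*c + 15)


(1) = (25*h^2 - 10*h*y + y^2)/(-2*h + y)
(2) = (g - 8)/(g + 5)
(3) = (u^2 + 7*u + 10)/(u + 6)
(4) = (l + 4)/(l - 4)
(5) = (c - 1)/(c + 5)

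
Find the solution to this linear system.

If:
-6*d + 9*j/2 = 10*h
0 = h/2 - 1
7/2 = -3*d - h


Then:
d = -11/6
h = 2
j = 2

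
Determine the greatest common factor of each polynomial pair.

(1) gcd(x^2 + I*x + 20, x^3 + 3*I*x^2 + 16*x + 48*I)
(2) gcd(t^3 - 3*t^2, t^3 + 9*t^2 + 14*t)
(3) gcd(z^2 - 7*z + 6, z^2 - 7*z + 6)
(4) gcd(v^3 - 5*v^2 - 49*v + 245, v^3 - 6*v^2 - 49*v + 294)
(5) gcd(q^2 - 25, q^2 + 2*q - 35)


(1) = gcd((x - 4*I)*(x + 5*I), (x - 4*I)*(x + 3*I)*(x + 4*I)) = x - 4*I
(2) = t
(3) = gcd((z - 6)*(z - 1), (z - 6)*(z - 1)) = z^2 - 7*z + 6
(4) = gcd((v - 7)*(v - 5)*(v + 7), (v - 7)*(v - 6)*(v + 7)) = v^2 - 49
(5) = gcd((q - 5)*(q + 5), (q - 5)*(q + 7)) = q - 5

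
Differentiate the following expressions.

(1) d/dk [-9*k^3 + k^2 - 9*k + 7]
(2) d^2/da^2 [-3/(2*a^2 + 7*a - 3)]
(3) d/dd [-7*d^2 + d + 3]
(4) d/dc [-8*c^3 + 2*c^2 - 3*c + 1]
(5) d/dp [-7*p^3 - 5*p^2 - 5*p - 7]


(1) = -27*k^2 + 2*k - 9
(2) = 6*(4*a^2 + 14*a - (4*a + 7)^2 - 6)/(2*a^2 + 7*a - 3)^3
(3) = 1 - 14*d
(4) = -24*c^2 + 4*c - 3
(5) = -21*p^2 - 10*p - 5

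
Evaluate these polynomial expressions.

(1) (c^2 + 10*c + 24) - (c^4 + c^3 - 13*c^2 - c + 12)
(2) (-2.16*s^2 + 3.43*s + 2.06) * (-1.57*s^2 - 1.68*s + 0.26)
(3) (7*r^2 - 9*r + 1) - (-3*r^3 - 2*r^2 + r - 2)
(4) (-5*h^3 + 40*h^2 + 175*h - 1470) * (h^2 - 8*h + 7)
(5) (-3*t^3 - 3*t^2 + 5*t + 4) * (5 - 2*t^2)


(1) = -c^4 - c^3 + 14*c^2 + 11*c + 12
(2) = 3.3912*s^4 - 1.7563*s^3 - 9.5582*s^2 - 2.569*s + 0.5356
(3) = 3*r^3 + 9*r^2 - 10*r + 3
(4) = -5*h^5 + 80*h^4 - 180*h^3 - 2590*h^2 + 12985*h - 10290
(5) = 6*t^5 + 6*t^4 - 25*t^3 - 23*t^2 + 25*t + 20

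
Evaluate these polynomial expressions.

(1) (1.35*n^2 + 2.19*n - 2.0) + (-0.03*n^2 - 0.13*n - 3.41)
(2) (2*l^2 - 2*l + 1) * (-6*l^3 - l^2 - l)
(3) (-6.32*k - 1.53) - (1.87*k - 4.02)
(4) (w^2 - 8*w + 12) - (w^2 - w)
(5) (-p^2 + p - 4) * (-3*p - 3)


(1) = 1.32*n^2 + 2.06*n - 5.41
(2) = -12*l^5 + 10*l^4 - 6*l^3 + l^2 - l
(3) = 2.49 - 8.19*k
(4) = 12 - 7*w
(5) = 3*p^3 + 9*p + 12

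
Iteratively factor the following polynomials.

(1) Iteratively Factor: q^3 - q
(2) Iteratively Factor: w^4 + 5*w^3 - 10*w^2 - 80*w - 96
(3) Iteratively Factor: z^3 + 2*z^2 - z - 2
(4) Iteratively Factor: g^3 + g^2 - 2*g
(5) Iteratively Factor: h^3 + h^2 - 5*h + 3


(1) = (q - 1)*(q^2 + q) = (q - 1)*(q + 1)*(q)
(2) = (w + 3)*(w^3 + 2*w^2 - 16*w - 32) = (w + 2)*(w + 3)*(w^2 - 16) = (w - 4)*(w + 2)*(w + 3)*(w + 4)
(3) = (z + 1)*(z^2 + z - 2) = (z + 1)*(z + 2)*(z - 1)
(4) = (g)*(g^2 + g - 2) = g*(g - 1)*(g + 2)
(5) = (h - 1)*(h^2 + 2*h - 3) = (h - 1)^2*(h + 3)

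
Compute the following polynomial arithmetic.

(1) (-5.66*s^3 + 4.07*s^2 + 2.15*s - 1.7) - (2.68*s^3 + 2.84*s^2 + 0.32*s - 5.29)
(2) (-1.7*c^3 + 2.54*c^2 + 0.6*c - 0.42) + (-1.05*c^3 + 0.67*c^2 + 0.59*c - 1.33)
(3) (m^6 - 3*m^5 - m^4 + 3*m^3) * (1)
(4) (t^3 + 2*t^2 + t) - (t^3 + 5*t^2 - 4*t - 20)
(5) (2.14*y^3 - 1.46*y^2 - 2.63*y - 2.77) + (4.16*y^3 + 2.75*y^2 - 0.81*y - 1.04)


(1) = -8.34*s^3 + 1.23*s^2 + 1.83*s + 3.59
(2) = -2.75*c^3 + 3.21*c^2 + 1.19*c - 1.75
(3) = m^6 - 3*m^5 - m^4 + 3*m^3
(4) = -3*t^2 + 5*t + 20
(5) = 6.3*y^3 + 1.29*y^2 - 3.44*y - 3.81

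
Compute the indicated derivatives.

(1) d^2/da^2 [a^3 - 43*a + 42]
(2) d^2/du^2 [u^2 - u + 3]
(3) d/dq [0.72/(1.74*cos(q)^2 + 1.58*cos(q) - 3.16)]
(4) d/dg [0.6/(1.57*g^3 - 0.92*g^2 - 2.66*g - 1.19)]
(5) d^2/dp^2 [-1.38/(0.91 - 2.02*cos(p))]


(1) = 6*a
(2) = 2
(3) = (2.5056*cos(q) + 1.1376)*sin(q)/(1.74*cos(q)^2 + 1.58*cos(q) - 3.16)^2
(4) = (-2.826*g^2 + 1.104*g + 1.596)/(-1.57*g^3 + 0.92*g^2 + 2.66*g + 1.19)^2
(5) = (5.630952*sin(p)^2 - 2.536716*cos(p) + 5.630952)/(2.02*cos(p) - 0.91)^3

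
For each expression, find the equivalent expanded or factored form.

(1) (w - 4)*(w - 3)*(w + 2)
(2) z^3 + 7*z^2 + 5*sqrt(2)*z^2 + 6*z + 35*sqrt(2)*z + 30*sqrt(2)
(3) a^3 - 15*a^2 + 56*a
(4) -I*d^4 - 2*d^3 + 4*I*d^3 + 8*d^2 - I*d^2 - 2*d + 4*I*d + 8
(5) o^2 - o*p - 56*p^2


(1) = w^3 - 5*w^2 - 2*w + 24
(2) = (z + 1)*(z + 6)*(z + 5*sqrt(2))
(3) = a*(a - 8)*(a - 7)
(4) = (d - 4)*(d - 2*I)*(d - I)*(-I*d + 1)
(5) = (o - 8*p)*(o + 7*p)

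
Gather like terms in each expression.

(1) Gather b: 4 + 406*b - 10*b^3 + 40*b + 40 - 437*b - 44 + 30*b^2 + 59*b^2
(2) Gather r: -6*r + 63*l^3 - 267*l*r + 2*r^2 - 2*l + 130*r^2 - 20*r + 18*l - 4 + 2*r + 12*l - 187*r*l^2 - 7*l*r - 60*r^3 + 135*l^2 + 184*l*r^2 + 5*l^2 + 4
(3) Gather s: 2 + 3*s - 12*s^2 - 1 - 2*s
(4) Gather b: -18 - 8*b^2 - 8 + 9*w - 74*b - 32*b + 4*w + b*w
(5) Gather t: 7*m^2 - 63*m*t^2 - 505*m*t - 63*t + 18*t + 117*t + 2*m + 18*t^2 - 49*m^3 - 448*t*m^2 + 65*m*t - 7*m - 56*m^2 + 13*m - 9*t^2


(1) = -10*b^3 + 89*b^2 + 9*b
(2) = 63*l^3 + 140*l^2 + 28*l - 60*r^3 + r^2*(184*l + 132) + r*(-187*l^2 - 274*l - 24)
(3) = -12*s^2 + s + 1
(4) = -8*b^2 + b*(w - 106) + 13*w - 26
(5) = -49*m^3 - 49*m^2 + 8*m + t^2*(9 - 63*m) + t*(-448*m^2 - 440*m + 72)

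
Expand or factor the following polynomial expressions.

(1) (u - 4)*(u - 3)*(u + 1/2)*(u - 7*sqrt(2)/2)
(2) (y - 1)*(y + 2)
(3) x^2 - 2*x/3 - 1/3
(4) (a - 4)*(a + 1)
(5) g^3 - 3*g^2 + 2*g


(1) = u^4 - 13*u^3/2 - 7*sqrt(2)*u^3/2 + 17*u^2/2 + 91*sqrt(2)*u^2/4 - 119*sqrt(2)*u/4 + 6*u - 21*sqrt(2)
(2) = y^2 + y - 2
(3) = (x - 1)*(x + 1/3)
(4) = a^2 - 3*a - 4
(5) = g*(g - 2)*(g - 1)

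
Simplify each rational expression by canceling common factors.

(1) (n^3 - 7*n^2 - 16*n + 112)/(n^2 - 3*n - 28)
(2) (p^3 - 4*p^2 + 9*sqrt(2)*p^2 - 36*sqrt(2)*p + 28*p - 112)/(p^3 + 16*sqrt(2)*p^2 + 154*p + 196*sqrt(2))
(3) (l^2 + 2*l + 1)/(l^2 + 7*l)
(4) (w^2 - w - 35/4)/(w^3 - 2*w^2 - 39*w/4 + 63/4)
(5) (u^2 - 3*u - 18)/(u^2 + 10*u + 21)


(1) = n - 4
(2) = (p - 4)/(p + 7*sqrt(2))
(3) = (l^2 + 2*l + 1)/(l^2 + 7*l)
(4) = (2*w + 5)/(2*w^2 + 3*w - 9)
(5) = (u - 6)/(u + 7)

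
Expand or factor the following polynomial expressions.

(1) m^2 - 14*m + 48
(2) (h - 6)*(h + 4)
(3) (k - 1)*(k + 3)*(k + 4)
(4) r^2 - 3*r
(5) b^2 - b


(1) = (m - 8)*(m - 6)
(2) = h^2 - 2*h - 24
(3) = k^3 + 6*k^2 + 5*k - 12
(4) = r*(r - 3)
(5) = b*(b - 1)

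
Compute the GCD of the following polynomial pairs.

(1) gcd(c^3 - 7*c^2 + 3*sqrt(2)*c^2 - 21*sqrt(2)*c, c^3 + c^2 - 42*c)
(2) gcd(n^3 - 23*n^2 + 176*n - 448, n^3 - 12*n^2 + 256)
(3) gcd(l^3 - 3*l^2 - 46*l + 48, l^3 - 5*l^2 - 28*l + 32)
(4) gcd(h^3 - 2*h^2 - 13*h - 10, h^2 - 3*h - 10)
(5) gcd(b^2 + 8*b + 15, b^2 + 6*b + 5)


(1) = c
(2) = n^2 - 16*n + 64
(3) = gcd((l - 8)*(l - 1)*(l + 6), (l - 8)*(l - 1)*(l + 4)) = l^2 - 9*l + 8
(4) = h^2 - 3*h - 10
(5) = gcd((b + 3)*(b + 5), (b + 1)*(b + 5)) = b + 5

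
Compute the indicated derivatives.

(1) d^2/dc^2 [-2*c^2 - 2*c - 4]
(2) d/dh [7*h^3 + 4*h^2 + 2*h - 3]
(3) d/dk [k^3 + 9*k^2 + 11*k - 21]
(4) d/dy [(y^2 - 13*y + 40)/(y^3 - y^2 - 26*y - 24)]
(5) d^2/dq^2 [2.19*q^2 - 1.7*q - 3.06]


(1) = -4
(2) = 21*h^2 + 8*h + 2
(3) = 3*k^2 + 18*k + 11
(4) = (-y^4 + 26*y^3 - 159*y^2 + 32*y + 1352)/(y^6 - 2*y^5 - 51*y^4 + 4*y^3 + 724*y^2 + 1248*y + 576)
(5) = 4.38000000000000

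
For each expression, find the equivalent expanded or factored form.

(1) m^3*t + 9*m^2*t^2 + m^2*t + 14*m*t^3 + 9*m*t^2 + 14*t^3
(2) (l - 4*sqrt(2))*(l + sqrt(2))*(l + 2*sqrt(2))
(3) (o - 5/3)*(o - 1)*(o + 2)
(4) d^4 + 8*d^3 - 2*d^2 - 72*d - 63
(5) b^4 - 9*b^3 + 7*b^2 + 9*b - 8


(1) = (m + 2*t)*(m + 7*t)*(m*t + t)
(2) = l^3 - sqrt(2)*l^2 - 20*l - 16*sqrt(2)
(3) = o^3 - 2*o^2/3 - 11*o/3 + 10/3
(4) = (d - 3)*(d + 1)*(d + 3)*(d + 7)
(5) = (b - 8)*(b - 1)^2*(b + 1)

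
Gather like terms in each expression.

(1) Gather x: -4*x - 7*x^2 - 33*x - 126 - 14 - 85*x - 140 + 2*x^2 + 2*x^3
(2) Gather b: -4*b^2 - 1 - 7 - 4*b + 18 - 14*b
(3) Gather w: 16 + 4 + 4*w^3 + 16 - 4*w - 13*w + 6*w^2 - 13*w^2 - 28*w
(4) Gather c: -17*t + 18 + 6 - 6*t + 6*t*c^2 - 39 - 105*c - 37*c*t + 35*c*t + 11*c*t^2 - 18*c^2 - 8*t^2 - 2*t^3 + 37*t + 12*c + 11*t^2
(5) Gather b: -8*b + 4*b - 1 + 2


(1) = 2*x^3 - 5*x^2 - 122*x - 280
(2) = -4*b^2 - 18*b + 10
(3) = 4*w^3 - 7*w^2 - 45*w + 36
(4) = c^2*(6*t - 18) + c*(11*t^2 - 2*t - 93) - 2*t^3 + 3*t^2 + 14*t - 15
(5) = 1 - 4*b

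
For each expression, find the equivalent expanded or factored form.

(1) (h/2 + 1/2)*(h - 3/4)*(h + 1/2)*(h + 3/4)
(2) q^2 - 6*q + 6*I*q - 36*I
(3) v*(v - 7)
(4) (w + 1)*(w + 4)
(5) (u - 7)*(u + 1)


(1) = h^4/2 + 3*h^3/4 - h^2/32 - 27*h/64 - 9/64
(2) = (q - 6)*(q + 6*I)
(3) = v^2 - 7*v
(4) = w^2 + 5*w + 4
(5) = u^2 - 6*u - 7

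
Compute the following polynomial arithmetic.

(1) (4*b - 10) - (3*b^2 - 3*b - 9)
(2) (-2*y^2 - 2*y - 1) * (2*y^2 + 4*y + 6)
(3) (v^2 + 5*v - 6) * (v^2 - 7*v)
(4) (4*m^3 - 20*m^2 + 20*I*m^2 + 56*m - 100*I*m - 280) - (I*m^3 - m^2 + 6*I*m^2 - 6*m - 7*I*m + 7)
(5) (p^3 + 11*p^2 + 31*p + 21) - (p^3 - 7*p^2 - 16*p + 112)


(1) = -3*b^2 + 7*b - 1
(2) = -4*y^4 - 12*y^3 - 22*y^2 - 16*y - 6
(3) = v^4 - 2*v^3 - 41*v^2 + 42*v
(4) = 4*m^3 - I*m^3 - 19*m^2 + 14*I*m^2 + 62*m - 93*I*m - 287
(5) = 18*p^2 + 47*p - 91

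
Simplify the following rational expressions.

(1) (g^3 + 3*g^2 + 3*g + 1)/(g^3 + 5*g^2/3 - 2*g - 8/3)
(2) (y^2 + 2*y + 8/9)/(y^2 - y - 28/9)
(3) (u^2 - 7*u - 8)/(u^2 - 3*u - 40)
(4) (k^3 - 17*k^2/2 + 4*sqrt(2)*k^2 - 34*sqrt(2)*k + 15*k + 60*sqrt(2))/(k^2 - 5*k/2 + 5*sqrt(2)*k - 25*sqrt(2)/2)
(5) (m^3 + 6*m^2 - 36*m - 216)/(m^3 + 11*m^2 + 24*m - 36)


(1) = (3*g^2 + 6*g + 3)/(3*g^2 + 2*g - 8)
(2) = (3*y + 2)/(3*y - 7)
(3) = (u + 1)/(u + 5)
(4) = (4*k^2 + k*(-24 + 16*sqrt(2)) - 96*sqrt(2))/(4*k + 20*sqrt(2))
(5) = (m - 6)/(m - 1)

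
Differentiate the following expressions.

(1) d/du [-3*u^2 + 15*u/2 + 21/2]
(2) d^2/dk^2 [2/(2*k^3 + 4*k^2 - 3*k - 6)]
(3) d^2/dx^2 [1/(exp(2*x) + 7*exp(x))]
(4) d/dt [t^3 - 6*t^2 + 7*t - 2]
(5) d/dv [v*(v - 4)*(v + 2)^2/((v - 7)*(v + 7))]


(1) = 15/2 - 6*u
(2) = 4*(-2*(3*k + 2)*(2*k^3 + 4*k^2 - 3*k - 6) + (6*k^2 + 8*k - 3)^2)/(2*k^3 + 4*k^2 - 3*k - 6)^3
(3) = (-(exp(x) + 7)*(4*exp(x) + 7) + 2*(2*exp(x) + 7)^2)*exp(-x)/(exp(x) + 7)^3
(4) = 3*t^2 - 12*t + 7
(5) = 2*(v^5 - 98*v^3 + 8*v^2 + 588*v + 392)/(v^4 - 98*v^2 + 2401)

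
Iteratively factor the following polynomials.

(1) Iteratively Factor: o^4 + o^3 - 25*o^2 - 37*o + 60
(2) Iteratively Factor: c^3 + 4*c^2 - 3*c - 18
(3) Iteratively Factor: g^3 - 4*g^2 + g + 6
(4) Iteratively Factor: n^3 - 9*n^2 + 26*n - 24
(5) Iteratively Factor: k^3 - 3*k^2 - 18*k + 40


(1) = (o - 5)*(o^3 + 6*o^2 + 5*o - 12) = (o - 5)*(o - 1)*(o^2 + 7*o + 12) = (o - 5)*(o - 1)*(o + 3)*(o + 4)
(2) = (c + 3)*(c^2 + c - 6) = (c + 3)^2*(c - 2)
(3) = (g - 2)*(g^2 - 2*g - 3) = (g - 3)*(g - 2)*(g + 1)
(4) = (n - 3)*(n^2 - 6*n + 8) = (n - 3)*(n - 2)*(n - 4)
(5) = (k + 4)*(k^2 - 7*k + 10) = (k - 5)*(k + 4)*(k - 2)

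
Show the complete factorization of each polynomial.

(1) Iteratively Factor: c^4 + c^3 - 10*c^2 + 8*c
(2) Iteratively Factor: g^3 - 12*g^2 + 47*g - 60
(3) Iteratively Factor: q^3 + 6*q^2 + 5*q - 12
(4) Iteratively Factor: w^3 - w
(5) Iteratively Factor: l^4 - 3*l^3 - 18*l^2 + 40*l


(1) = (c - 1)*(c^3 + 2*c^2 - 8*c) = (c - 1)*(c + 4)*(c^2 - 2*c) = c*(c - 1)*(c + 4)*(c - 2)
(2) = (g - 3)*(g^2 - 9*g + 20) = (g - 5)*(g - 3)*(g - 4)
(3) = (q + 4)*(q^2 + 2*q - 3) = (q - 1)*(q + 4)*(q + 3)
(4) = (w)*(w^2 - 1) = w*(w - 1)*(w + 1)
(5) = (l - 5)*(l^3 + 2*l^2 - 8*l) = (l - 5)*(l + 4)*(l^2 - 2*l) = l*(l - 5)*(l + 4)*(l - 2)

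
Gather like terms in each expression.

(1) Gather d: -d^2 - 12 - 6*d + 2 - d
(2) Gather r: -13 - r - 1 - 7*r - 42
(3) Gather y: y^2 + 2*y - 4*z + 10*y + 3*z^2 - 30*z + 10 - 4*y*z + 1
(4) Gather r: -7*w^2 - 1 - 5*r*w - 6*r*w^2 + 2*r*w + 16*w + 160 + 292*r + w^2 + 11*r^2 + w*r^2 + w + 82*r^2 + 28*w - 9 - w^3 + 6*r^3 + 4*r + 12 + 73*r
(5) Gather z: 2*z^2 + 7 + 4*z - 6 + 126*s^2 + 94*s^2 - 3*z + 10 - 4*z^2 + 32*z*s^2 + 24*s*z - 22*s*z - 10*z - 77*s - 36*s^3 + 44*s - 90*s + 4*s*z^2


(1) = -d^2 - 7*d - 10
(2) = -8*r - 56
(3) = y^2 + y*(12 - 4*z) + 3*z^2 - 34*z + 11
(4) = 6*r^3 + r^2*(w + 93) + r*(-6*w^2 - 3*w + 369) - w^3 - 6*w^2 + 45*w + 162
(5) = -36*s^3 + 220*s^2 - 123*s + z^2*(4*s - 2) + z*(32*s^2 + 2*s - 9) + 11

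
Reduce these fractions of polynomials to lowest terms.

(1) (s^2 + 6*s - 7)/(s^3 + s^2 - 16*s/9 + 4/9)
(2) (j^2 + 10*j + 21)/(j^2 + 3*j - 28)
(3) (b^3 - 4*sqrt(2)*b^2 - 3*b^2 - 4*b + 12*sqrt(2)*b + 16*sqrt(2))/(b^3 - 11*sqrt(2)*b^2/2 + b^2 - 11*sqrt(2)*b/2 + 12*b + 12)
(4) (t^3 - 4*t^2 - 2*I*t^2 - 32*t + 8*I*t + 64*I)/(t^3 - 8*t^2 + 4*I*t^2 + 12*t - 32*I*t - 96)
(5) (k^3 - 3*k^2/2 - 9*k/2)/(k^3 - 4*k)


(1) = (9*s^2 + 54*s - 63)/(9*s^3 + 9*s^2 - 16*s + 4)
(2) = (j + 3)/(j - 4)
(3) = (2*b - 8)/(2*b - 3*sqrt(2))
(4) = (t + 4)/(t + 6*I)
(5) = (2*k^2 - 3*k - 9)/(2*k^2 - 8)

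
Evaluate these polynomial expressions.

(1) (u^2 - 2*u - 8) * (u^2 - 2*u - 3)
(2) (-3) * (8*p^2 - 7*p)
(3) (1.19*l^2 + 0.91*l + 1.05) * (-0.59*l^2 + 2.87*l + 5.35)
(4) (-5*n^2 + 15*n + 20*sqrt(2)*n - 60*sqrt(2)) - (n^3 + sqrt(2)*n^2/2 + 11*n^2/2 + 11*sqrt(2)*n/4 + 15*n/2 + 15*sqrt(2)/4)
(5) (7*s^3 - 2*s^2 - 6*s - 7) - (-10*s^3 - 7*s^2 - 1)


(1) = u^4 - 4*u^3 - 7*u^2 + 22*u + 24
(2) = -24*p^2 + 21*p
(3) = -0.7021*l^4 + 2.8784*l^3 + 8.3587*l^2 + 7.882*l + 5.6175
(4) = -n^3 - 21*n^2/2 - sqrt(2)*n^2/2 + 15*n/2 + 69*sqrt(2)*n/4 - 255*sqrt(2)/4
(5) = 17*s^3 + 5*s^2 - 6*s - 6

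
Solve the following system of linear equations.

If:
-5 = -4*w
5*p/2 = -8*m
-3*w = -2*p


Then:
m = -75/128
p = 15/8
w = 5/4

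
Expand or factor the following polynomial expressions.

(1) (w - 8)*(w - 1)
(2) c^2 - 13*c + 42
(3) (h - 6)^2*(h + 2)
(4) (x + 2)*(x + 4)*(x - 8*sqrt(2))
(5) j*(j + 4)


(1) = w^2 - 9*w + 8
(2) = (c - 7)*(c - 6)
(3) = h^3 - 10*h^2 + 12*h + 72
(4) = x^3 - 8*sqrt(2)*x^2 + 6*x^2 - 48*sqrt(2)*x + 8*x - 64*sqrt(2)
(5) = j^2 + 4*j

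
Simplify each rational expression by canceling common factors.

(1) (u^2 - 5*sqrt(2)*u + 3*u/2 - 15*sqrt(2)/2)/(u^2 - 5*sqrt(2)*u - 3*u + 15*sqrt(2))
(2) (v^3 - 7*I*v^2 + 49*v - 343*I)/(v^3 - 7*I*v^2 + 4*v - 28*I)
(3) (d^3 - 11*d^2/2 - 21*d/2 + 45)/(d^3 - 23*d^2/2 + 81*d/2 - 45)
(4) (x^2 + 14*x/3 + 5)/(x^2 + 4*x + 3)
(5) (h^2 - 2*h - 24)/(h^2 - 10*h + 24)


(1) = (2*u + 3)/(2*u - 6)
(2) = (v^2 + 49)/(v^2 + 4)
(3) = (d + 3)/(d - 3)
(4) = (3*x + 5)/(3*x + 3)
(5) = (h + 4)/(h - 4)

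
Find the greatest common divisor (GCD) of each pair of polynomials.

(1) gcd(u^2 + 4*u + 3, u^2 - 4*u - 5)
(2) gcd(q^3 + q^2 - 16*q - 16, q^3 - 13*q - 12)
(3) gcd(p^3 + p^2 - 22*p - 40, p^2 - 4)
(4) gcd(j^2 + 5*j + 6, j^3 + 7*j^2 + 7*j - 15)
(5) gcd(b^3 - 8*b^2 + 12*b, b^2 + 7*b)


(1) = u + 1
(2) = gcd((q - 4)*(q + 1)*(q + 4), (q - 4)*(q + 1)*(q + 3)) = q^2 - 3*q - 4
(3) = gcd((p - 5)*(p + 2)*(p + 4), (p - 2)*(p + 2)) = p + 2
(4) = gcd((j + 2)*(j + 3), (j - 1)*(j + 3)*(j + 5)) = j + 3
(5) = b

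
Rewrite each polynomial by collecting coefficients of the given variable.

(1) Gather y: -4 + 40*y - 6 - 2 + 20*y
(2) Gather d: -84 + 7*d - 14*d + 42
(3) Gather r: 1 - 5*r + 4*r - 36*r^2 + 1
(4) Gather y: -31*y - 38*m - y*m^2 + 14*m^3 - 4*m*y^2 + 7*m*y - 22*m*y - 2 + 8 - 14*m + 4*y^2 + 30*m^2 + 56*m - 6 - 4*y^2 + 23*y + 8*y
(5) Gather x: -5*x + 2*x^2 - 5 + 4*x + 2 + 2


(1) = 60*y - 12
(2) = -7*d - 42
(3) = -36*r^2 - r + 2
(4) = 14*m^3 + 30*m^2 - 4*m*y^2 + 4*m + y*(-m^2 - 15*m)
(5) = 2*x^2 - x - 1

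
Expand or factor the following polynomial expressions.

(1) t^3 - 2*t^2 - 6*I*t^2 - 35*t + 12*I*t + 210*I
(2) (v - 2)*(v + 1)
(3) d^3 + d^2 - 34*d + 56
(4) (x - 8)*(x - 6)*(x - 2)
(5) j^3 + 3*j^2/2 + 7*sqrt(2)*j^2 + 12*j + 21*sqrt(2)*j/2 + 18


(1) = (t - 7)*(t + 5)*(t - 6*I)
(2) = v^2 - v - 2
(3) = (d - 4)*(d - 2)*(d + 7)
(4) = x^3 - 16*x^2 + 76*x - 96
(5) = (j + 3/2)*(j + sqrt(2))*(j + 6*sqrt(2))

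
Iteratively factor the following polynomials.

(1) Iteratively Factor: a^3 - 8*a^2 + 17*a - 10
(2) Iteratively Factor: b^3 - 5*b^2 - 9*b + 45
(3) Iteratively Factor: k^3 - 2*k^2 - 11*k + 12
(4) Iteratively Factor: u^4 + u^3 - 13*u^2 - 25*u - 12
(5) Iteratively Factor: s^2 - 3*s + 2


(1) = (a - 1)*(a^2 - 7*a + 10) = (a - 5)*(a - 1)*(a - 2)
(2) = (b - 3)*(b^2 - 2*b - 15) = (b - 5)*(b - 3)*(b + 3)
(3) = (k - 4)*(k^2 + 2*k - 3) = (k - 4)*(k - 1)*(k + 3)
(4) = (u + 1)*(u^3 - 13*u - 12) = (u + 1)*(u + 3)*(u^2 - 3*u - 4) = (u + 1)^2*(u + 3)*(u - 4)
(5) = (s - 1)*(s - 2)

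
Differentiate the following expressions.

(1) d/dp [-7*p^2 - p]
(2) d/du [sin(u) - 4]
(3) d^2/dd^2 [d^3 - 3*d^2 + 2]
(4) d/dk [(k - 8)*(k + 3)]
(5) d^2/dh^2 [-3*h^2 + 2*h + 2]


(1) = -14*p - 1
(2) = cos(u)
(3) = 6*d - 6
(4) = 2*k - 5
(5) = -6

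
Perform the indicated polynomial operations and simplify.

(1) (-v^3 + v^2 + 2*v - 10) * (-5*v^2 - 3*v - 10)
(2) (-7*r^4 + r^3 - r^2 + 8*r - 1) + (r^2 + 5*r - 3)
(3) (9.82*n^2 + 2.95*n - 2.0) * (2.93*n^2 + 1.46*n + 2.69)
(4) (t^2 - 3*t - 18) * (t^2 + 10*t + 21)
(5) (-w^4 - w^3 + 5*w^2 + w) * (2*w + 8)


(1) = 5*v^5 - 2*v^4 - 3*v^3 + 34*v^2 + 10*v + 100
(2) = -7*r^4 + r^3 + 13*r - 4
(3) = 28.7726*n^4 + 22.9807*n^3 + 24.8628*n^2 + 5.0155*n - 5.38
(4) = t^4 + 7*t^3 - 27*t^2 - 243*t - 378
(5) = -2*w^5 - 10*w^4 + 2*w^3 + 42*w^2 + 8*w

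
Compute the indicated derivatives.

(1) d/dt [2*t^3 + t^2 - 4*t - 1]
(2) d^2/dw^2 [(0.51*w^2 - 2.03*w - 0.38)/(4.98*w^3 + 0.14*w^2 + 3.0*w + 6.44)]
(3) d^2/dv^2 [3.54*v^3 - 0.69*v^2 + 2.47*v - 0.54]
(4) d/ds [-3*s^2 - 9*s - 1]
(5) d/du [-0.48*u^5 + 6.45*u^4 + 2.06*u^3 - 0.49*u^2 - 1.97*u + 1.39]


(1) = 6*t^2 + 2*t - 4
(2) = (25.296408*w^6 - 302.068872*w^5 - 167.29812*w^4 - 173.07892*w^3 + 744.387648*w^2 + 83.146224*w + 114.587488)/(123.505992*w^9 + 10.416168*w^8 + 223.496424*w^7 + 491.696072*w^6 + 161.576208*w^5 + 581.440272*w^4 + 662.844384*w^3 + 191.298912*w^2 + 373.2624*w + 267.089984)
(3) = 21.24*v - 1.38
(4) = -6*s - 9
(5) = -2.4*u^4 + 25.8*u^3 + 6.18*u^2 - 0.98*u - 1.97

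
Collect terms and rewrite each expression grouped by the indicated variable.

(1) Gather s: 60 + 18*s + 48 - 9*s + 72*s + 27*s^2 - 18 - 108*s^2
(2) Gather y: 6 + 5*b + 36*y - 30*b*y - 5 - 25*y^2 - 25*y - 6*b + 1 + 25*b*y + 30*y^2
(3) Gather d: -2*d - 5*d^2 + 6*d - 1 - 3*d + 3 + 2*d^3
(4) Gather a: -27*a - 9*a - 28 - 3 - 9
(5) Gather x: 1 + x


(1) = -81*s^2 + 81*s + 90
(2) = -b + 5*y^2 + y*(11 - 5*b) + 2
(3) = 2*d^3 - 5*d^2 + d + 2
(4) = -36*a - 40
(5) = x + 1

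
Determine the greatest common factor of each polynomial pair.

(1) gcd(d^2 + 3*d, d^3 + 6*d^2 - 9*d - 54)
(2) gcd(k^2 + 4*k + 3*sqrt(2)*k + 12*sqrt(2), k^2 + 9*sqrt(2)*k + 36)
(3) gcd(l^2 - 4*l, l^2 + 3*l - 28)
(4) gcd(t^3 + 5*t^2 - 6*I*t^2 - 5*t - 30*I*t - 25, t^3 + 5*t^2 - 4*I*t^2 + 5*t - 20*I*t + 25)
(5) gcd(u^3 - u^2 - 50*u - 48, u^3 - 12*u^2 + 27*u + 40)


(1) = d + 3
(2) = gcd((k + 4)*(k + 3*sqrt(2)), (k + 3*sqrt(2))*(k + 6*sqrt(2))) = k + 3*sqrt(2)
(3) = l - 4
(4) = gcd((t + 5)*(t - 5*I)*(t - I), (t + 5)*(t - 5*I)*(t + I)) = t^2 + t*(5 - 5*I) - 25*I
(5) = gcd((u - 8)*(u + 1)*(u + 6), (u - 8)*(u - 5)*(u + 1)) = u^2 - 7*u - 8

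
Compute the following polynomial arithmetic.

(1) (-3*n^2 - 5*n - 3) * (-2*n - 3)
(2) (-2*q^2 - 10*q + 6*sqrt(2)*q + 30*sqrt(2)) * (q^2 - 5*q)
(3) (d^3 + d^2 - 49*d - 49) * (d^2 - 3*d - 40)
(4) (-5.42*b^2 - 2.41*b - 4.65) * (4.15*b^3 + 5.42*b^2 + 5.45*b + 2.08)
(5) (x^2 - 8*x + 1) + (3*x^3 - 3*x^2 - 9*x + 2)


(1) = 6*n^3 + 19*n^2 + 21*n + 9
(2) = -2*q^4 + 6*sqrt(2)*q^3 + 50*q^2 - 150*sqrt(2)*q
(3) = d^5 - 2*d^4 - 92*d^3 + 58*d^2 + 2107*d + 1960
(4) = -22.493*b^5 - 39.3779*b^4 - 61.8987*b^3 - 49.6111*b^2 - 30.3553*b - 9.672
(5) = 3*x^3 - 2*x^2 - 17*x + 3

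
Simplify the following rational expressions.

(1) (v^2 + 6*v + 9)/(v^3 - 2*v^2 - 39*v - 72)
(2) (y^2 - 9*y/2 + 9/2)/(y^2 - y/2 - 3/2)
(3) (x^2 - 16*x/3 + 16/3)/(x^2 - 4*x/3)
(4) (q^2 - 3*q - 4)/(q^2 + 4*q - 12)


(1) = 1/(v - 8)
(2) = (y - 3)/(y + 1)
(3) = (x - 4)/x
(4) = (q^2 - 3*q - 4)/(q^2 + 4*q - 12)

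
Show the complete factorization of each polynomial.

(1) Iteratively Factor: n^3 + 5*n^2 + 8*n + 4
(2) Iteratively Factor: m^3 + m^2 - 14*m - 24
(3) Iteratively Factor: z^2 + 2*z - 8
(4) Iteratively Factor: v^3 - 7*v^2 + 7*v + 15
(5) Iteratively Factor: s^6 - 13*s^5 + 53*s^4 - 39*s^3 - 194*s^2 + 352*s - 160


(1) = (n + 2)*(n^2 + 3*n + 2) = (n + 2)^2*(n + 1)
(2) = (m + 2)*(m^2 - m - 12) = (m - 4)*(m + 2)*(m + 3)
(3) = (z + 4)*(z - 2)
(4) = (v + 1)*(v^2 - 8*v + 15) = (v - 5)*(v + 1)*(v - 3)
(5) = (s - 1)*(s^5 - 12*s^4 + 41*s^3 + 2*s^2 - 192*s + 160) = (s - 5)*(s - 1)*(s^4 - 7*s^3 + 6*s^2 + 32*s - 32) = (s - 5)*(s - 4)*(s - 1)*(s^3 - 3*s^2 - 6*s + 8) = (s - 5)*(s - 4)*(s - 1)^2*(s^2 - 2*s - 8) = (s - 5)*(s - 4)*(s - 1)^2*(s + 2)*(s - 4)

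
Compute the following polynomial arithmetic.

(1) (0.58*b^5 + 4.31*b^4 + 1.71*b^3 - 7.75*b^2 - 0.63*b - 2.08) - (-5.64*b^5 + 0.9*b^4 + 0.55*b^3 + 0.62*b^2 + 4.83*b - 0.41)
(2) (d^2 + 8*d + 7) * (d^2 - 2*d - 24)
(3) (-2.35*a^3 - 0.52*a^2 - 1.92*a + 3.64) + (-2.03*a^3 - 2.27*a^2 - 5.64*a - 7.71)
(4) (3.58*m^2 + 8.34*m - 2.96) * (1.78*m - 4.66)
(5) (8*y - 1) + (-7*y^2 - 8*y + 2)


(1) = 6.22*b^5 + 3.41*b^4 + 1.16*b^3 - 8.37*b^2 - 5.46*b - 1.67
(2) = d^4 + 6*d^3 - 33*d^2 - 206*d - 168
(3) = -4.38*a^3 - 2.79*a^2 - 7.56*a - 4.07
(4) = 6.3724*m^3 - 1.8376*m^2 - 44.1332*m + 13.7936
(5) = 1 - 7*y^2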